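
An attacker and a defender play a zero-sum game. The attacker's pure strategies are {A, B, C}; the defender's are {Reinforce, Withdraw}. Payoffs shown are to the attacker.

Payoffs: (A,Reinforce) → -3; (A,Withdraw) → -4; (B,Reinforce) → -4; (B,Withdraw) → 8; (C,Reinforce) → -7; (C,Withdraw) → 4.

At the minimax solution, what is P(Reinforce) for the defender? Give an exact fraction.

12/13

Row minima: A → -4, B → -4, C → -7; maximin = -4.
Column maxima: Reinforce → -3, Withdraw → 8; minimax = -3.
-4 ≠ -3, so there is no saddle point; optimal play is mixed.
C is strictly dominated by B, so the attacker never plays it.
On the remaining 2×2 (A, B vs Reinforce, Withdraw):
Let the attacker play A with probability p. Expected payoff against Reinforce: (-3)p + (-4)(1−p) = p − 4; against Withdraw: (-4)p + 8(1−p) = −12p + 8.
Setting these equal: p − 4 = −12p + 8 ⇒ 13p = 12 ⇒ p = 12/13, and the value is (1)·(12/13) − 4 = -40/13.
For the defender: with q = P(Reinforce), equating A's and B's payoffs gives q − 4 = −12q + 8 ⇒ q = 12/13.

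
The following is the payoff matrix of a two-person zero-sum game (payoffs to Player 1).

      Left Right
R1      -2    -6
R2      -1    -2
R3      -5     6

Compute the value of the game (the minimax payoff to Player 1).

Row minima: R1 → -6, R2 → -2, R3 → -5; maximin = -2.
Column maxima: Left → -1, Right → 6; minimax = -1.
-2 ≠ -1, so there is no saddle point; optimal play is mixed.
R1 is strictly dominated by R2, so Player 1 never plays it.
On the remaining 2×2 (R2, R3 vs Left, Right):
Let Player 1 play R2 with probability p. Expected payoff against Left: (-1)p + (-5)(1−p) = 4p − 5; against Right: (-2)p + 6(1−p) = −8p + 6.
Setting these equal: 4p − 5 = −8p + 6 ⇒ 12p = 11 ⇒ p = 11/12, and the value is (4)·(11/12) − 5 = -4/3.
For Player 2: with q = P(Left), equating R2's and R3's payoffs gives q − 2 = −11q + 6 ⇒ q = 2/3.

-4/3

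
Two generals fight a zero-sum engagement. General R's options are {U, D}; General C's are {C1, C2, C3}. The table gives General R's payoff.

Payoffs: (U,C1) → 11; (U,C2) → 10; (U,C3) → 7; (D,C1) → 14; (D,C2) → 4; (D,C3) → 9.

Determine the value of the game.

Row minima: U → 7, D → 4; maximin = 7.
Column maxima: C1 → 14, C2 → 10, C3 → 9; minimax = 9.
7 ≠ 9, so there is no saddle point; optimal play is mixed.
C1 is strictly dominated by C2 (it gives General R strictly more in every row), so General C never plays it.
On the remaining 2×2 (U, D vs C2, C3):
Let General R play U with probability p. Expected payoff against C2: 10p + 4(1−p) = 6p + 4; against C3: 7p + 9(1−p) = −2p + 9.
Setting these equal: 6p + 4 = −2p + 9 ⇒ 8p = 5 ⇒ p = 5/8, and the value is (6)·(5/8) + 4 = 31/4.
For General C: with q = P(C2), equating U's and D's payoffs gives 3q + 7 = −5q + 9 ⇒ q = 1/4.

31/4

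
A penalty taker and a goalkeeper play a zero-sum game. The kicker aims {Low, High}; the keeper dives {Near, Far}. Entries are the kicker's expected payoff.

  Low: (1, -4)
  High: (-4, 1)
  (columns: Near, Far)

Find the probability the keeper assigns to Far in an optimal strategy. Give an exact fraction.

Row minima: Low → -4, High → -4; maximin = -4.
Column maxima: Near → 1, Far → 1; minimax = 1.
-4 ≠ 1, so there is no saddle point; optimal play is mixed.
Let the kicker play Low with probability p. Expected payoff against Near: 1p + (-4)(1−p) = 5p − 4; against Far: (-4)p + 1(1−p) = −5p + 1.
Setting these equal: 5p − 4 = −5p + 1 ⇒ 10p = 5 ⇒ p = 1/2, and the value is (5)·(1/2) − 4 = -3/2.
For the keeper: with q = P(Near), equating Low's and High's payoffs gives 5q − 4 = −5q + 1 ⇒ q = 1/2.

1/2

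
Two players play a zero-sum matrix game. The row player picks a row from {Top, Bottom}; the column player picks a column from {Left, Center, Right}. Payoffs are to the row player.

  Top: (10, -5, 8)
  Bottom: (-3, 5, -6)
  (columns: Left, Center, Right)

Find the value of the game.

5/12

Row minima: Top → -5, Bottom → -6; maximin = -5.
Column maxima: Left → 10, Center → 5, Right → 8; minimax = 5.
-5 ≠ 5, so there is no saddle point; optimal play is mixed.
Left is strictly dominated by Right (it gives the row player strictly more in every row), so the column player never plays it.
On the remaining 2×2 (Top, Bottom vs Center, Right):
Let the row player play Top with probability p. Expected payoff against Center: (-5)p + 5(1−p) = −10p + 5; against Right: 8p + (-6)(1−p) = 14p − 6.
Setting these equal: −10p + 5 = 14p − 6 ⇒ −24p = -11 ⇒ p = 11/24, and the value is (-10)·(11/24) + 5 = 5/12.
For the column player: with q = P(Center), equating Top's and Bottom's payoffs gives −13q + 8 = 11q − 6 ⇒ q = 7/12.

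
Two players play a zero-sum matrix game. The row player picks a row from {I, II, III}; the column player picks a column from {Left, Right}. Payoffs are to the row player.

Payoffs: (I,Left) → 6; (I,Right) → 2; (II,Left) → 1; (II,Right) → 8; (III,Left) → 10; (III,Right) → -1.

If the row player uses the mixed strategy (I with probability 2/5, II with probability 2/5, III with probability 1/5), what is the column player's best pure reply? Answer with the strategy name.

Right

If the column player plays Left, the row player's expected payoff is (2/5)·6 + (2/5)·1 + (1/5)·10 = 24/5.
If the column player plays Right, the row player's expected payoff is (2/5)·2 + (2/5)·8 + (1/5)·(-1) = 19/5.
The column player minimizes the row player's payoff; the smallest is 19/5, so the best response is Right.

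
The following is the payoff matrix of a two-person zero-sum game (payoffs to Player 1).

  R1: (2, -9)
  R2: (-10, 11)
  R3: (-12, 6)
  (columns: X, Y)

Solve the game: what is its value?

-17/8

Row minima: R1 → -9, R2 → -10, R3 → -12; maximin = -9.
Column maxima: X → 2, Y → 11; minimax = 2.
-9 ≠ 2, so there is no saddle point; optimal play is mixed.
R3 is strictly dominated by R2, so Player 1 never plays it.
On the remaining 2×2 (R1, R2 vs X, Y):
Let Player 1 play R1 with probability p. Expected payoff against X: 2p + (-10)(1−p) = 12p − 10; against Y: (-9)p + 11(1−p) = −20p + 11.
Setting these equal: 12p − 10 = −20p + 11 ⇒ 32p = 21 ⇒ p = 21/32, and the value is (12)·(21/32) − 10 = -17/8.
For Player 2: with q = P(X), equating R1's and R2's payoffs gives 11q − 9 = −21q + 11 ⇒ q = 5/8.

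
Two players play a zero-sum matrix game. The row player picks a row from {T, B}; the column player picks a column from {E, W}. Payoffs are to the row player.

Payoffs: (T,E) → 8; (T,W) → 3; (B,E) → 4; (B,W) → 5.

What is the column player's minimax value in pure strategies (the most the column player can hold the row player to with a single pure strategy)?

5

Column maxima: E → 8, W → 5.
The smallest of these is 5.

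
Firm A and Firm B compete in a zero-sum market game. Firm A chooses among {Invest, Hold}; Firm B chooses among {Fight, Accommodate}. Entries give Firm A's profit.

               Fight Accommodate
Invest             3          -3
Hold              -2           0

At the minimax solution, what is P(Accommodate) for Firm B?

5/8

Row minima: Invest → -3, Hold → -2; maximin = -2.
Column maxima: Fight → 3, Accommodate → 0; minimax = 0.
-2 ≠ 0, so there is no saddle point; optimal play is mixed.
Let Firm A play Invest with probability p. Expected payoff against Fight: 3p + (-2)(1−p) = 5p − 2; against Accommodate: (-3)p + 0(1−p) = −3p.
Setting these equal: 5p − 2 = −3p ⇒ 8p = 2 ⇒ p = 1/4, and the value is (5)·(1/4) − 2 = -3/4.
For Firm B: with q = P(Fight), equating Invest's and Hold's payoffs gives 6q − 3 = −2q ⇒ q = 3/8.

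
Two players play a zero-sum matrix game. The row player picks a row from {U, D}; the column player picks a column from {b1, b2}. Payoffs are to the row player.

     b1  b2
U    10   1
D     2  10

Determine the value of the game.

Row minima: U → 1, D → 2; maximin = 2.
Column maxima: b1 → 10, b2 → 10; minimax = 10.
2 ≠ 10, so there is no saddle point; optimal play is mixed.
Let the row player play U with probability p. Expected payoff against b1: 10p + 2(1−p) = 8p + 2; against b2: 1p + 10(1−p) = −9p + 10.
Setting these equal: 8p + 2 = −9p + 10 ⇒ 17p = 8 ⇒ p = 8/17, and the value is (8)·(8/17) + 2 = 98/17.
For the column player: with q = P(b1), equating U's and D's payoffs gives 9q + 1 = −8q + 10 ⇒ q = 9/17.

98/17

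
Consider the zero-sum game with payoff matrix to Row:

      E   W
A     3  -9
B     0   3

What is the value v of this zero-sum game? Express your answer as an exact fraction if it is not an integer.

Row minima: A → -9, B → 0; maximin = 0.
Column maxima: E → 3, W → 3; minimax = 3.
0 ≠ 3, so there is no saddle point; optimal play is mixed.
Let Row play A with probability p. Expected payoff against E: 3p + 0(1−p) = 3p; against W: (-9)p + 3(1−p) = −12p + 3.
Setting these equal: 3p = −12p + 3 ⇒ 15p = 3 ⇒ p = 1/5, and the value is (3)·(1/5) = 3/5.
For Column: with q = P(E), equating A's and B's payoffs gives 12q − 9 = −3q + 3 ⇒ q = 4/5.

3/5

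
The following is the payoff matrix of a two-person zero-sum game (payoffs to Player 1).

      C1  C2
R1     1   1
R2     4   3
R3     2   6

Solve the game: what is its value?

Row minima: R1 → 1, R2 → 3, R3 → 2; maximin = 3.
Column maxima: C1 → 4, C2 → 6; minimax = 4.
3 ≠ 4, so there is no saddle point; optimal play is mixed.
R1 is strictly dominated by R2, so Player 1 never plays it.
On the remaining 2×2 (R2, R3 vs C1, C2):
Let Player 1 play R2 with probability p. Expected payoff against C1: 4p + 2(1−p) = 2p + 2; against C2: 3p + 6(1−p) = −3p + 6.
Setting these equal: 2p + 2 = −3p + 6 ⇒ 5p = 4 ⇒ p = 4/5, and the value is (2)·(4/5) + 2 = 18/5.
For Player 2: with q = P(C1), equating R2's and R3's payoffs gives q + 3 = −4q + 6 ⇒ q = 3/5.

18/5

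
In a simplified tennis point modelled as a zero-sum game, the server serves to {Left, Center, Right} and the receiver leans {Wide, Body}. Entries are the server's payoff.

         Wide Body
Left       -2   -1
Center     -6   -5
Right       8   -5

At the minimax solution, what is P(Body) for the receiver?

Row minima: Left → -2, Center → -6, Right → -5; maximin = -2.
Column maxima: Wide → 8, Body → -1; minimax = -1.
-2 ≠ -1, so there is no saddle point; optimal play is mixed.
Center is strictly dominated by Left, so the server never plays it.
On the remaining 2×2 (Left, Right vs Wide, Body):
Let the server play Left with probability p. Expected payoff against Wide: (-2)p + 8(1−p) = −10p + 8; against Body: (-1)p + (-5)(1−p) = 4p − 5.
Setting these equal: −10p + 8 = 4p − 5 ⇒ −14p = -13 ⇒ p = 13/14, and the value is (-10)·(13/14) + 8 = -9/7.
For the receiver: with q = P(Wide), equating Left's and Right's payoffs gives −q − 1 = 13q − 5 ⇒ q = 2/7.

5/7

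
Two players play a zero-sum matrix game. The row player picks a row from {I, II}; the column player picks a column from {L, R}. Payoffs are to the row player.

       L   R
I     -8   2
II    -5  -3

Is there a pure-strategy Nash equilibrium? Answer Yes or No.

Yes

Row minima: I → -8, II → -5; maximin = -5.
Column maxima: L → -5, R → 2; minimax = -5.
maximin = minimax = -5, so a saddle point exists.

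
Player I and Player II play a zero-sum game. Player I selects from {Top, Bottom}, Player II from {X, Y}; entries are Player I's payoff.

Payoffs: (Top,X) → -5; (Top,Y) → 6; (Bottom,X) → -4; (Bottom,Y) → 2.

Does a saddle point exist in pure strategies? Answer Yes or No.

Yes

Row minima: Top → -5, Bottom → -4; maximin = -4.
Column maxima: X → -4, Y → 6; minimax = -4.
maximin = minimax = -4, so a saddle point exists.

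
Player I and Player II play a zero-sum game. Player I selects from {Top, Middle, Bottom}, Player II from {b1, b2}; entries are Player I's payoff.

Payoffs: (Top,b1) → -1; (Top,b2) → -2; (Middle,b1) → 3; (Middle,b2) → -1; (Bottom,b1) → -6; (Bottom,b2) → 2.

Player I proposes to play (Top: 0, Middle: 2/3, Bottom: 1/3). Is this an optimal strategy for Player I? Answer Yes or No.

Against b1 this mix gives (2/3)·3 + (1/3)·(-6) = 0.
Against b2 this mix gives (2/3)·(-1) + (1/3)·2 = 0.
All of Player II's active replies (b1, b2) yield 0, and no column does worse for Player I. The mix makes Player II indifferent and guarantees 0, so it is optimal.

Yes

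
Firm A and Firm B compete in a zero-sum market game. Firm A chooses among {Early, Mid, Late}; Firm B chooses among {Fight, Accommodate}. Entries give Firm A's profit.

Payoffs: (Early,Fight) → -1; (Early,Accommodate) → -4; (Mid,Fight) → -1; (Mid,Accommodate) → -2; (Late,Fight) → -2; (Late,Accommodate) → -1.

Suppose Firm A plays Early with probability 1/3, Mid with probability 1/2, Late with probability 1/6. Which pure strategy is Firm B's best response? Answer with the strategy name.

Accommodate

If Firm B plays Fight, Firm A's expected payoff is (1/3)·(-1) + (1/2)·(-1) + (1/6)·(-2) = -7/6.
If Firm B plays Accommodate, Firm A's expected payoff is (1/3)·(-4) + (1/2)·(-2) + (1/6)·(-1) = -5/2.
Firm B minimizes Firm A's payoff; the smallest is -5/2, so the best response is Accommodate.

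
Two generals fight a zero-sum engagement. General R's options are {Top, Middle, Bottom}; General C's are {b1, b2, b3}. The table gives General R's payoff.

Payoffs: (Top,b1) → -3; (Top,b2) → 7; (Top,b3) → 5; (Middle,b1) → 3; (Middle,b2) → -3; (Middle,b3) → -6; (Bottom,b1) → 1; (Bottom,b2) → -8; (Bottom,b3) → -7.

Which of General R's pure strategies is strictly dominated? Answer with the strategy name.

Middle gives a strictly higher payoff than Bottom against every column: 3 > 1, -3 > -8, -6 > -7.
So Bottom is strictly dominated and General R never plays it.

Bottom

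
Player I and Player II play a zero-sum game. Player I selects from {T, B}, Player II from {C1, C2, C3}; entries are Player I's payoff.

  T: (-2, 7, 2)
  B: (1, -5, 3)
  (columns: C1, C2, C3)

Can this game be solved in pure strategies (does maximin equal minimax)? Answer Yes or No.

No

Row minima: T → -2, B → -5; maximin = -2.
Column maxima: C1 → 1, C2 → 7, C3 → 3; minimax = 1.
-2 ≠ 1, so no pure-strategy equilibrium exists.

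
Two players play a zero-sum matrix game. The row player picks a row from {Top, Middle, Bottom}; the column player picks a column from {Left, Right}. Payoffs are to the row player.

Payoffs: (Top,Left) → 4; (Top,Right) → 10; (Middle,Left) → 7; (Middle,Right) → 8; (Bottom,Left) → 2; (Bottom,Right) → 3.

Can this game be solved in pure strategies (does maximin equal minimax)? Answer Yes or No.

Row minima: Top → 4, Middle → 7, Bottom → 2; maximin = 7.
Column maxima: Left → 7, Right → 10; minimax = 7.
maximin = minimax = 7, so a saddle point exists.

Yes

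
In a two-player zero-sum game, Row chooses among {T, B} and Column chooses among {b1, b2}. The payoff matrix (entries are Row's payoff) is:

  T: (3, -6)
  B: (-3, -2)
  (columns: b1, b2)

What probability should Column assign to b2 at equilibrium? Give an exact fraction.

3/5

Row minima: T → -6, B → -3; maximin = -3.
Column maxima: b1 → 3, b2 → -2; minimax = -2.
-3 ≠ -2, so there is no saddle point; optimal play is mixed.
Let Row play T with probability p. Expected payoff against b1: 3p + (-3)(1−p) = 6p − 3; against b2: (-6)p + (-2)(1−p) = −4p − 2.
Setting these equal: 6p − 3 = −4p − 2 ⇒ 10p = 1 ⇒ p = 1/10, and the value is (6)·(1/10) − 3 = -12/5.
For Column: with q = P(b1), equating T's and B's payoffs gives 9q − 6 = −q − 2 ⇒ q = 2/5.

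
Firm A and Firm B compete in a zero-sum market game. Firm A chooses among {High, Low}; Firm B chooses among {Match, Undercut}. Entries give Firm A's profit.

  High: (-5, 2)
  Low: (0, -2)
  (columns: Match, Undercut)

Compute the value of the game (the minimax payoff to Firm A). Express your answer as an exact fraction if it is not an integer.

Row minima: High → -5, Low → -2; maximin = -2.
Column maxima: Match → 0, Undercut → 2; minimax = 0.
-2 ≠ 0, so there is no saddle point; optimal play is mixed.
Let Firm A play High with probability p. Expected payoff against Match: (-5)p + 0(1−p) = −5p; against Undercut: 2p + (-2)(1−p) = 4p − 2.
Setting these equal: −5p = 4p − 2 ⇒ −9p = -2 ⇒ p = 2/9, and the value is (-5)·(2/9) = -10/9.
For Firm B: with q = P(Match), equating High's and Low's payoffs gives −7q + 2 = 2q − 2 ⇒ q = 4/9.

-10/9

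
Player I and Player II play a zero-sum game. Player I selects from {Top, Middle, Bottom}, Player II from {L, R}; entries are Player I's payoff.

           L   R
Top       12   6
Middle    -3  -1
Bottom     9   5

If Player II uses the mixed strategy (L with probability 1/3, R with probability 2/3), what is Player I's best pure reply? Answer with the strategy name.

Top

Expected payoff of Top: (1/3)·12 + (2/3)·6 = 8.
Expected payoff of Middle: (1/3)·(-3) + (2/3)·(-1) = -5/3.
Expected payoff of Bottom: (1/3)·9 + (2/3)·5 = 19/3.
The largest is 8, so Player I's best response is Top.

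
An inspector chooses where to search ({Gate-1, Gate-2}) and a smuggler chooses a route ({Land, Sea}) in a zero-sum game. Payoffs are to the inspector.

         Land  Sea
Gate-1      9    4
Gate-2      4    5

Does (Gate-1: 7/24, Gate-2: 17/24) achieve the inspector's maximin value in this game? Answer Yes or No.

Against Land this mix gives (7/24)·9 + (17/24)·4 = 131/24.
Against Sea this mix gives (7/24)·4 + (17/24)·5 = 113/24.
The smuggler will play Sea, holding the inspector to 113/24. Shifting weight toward the row that does better against Sea would raise this floor (the equalizing mix achieves 29/6 against both Sea and Land), so the proposed strategy is not optimal.

No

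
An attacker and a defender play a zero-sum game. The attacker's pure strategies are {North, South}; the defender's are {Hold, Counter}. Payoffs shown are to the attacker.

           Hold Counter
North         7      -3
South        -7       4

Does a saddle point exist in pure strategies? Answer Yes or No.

Row minima: North → -3, South → -7; maximin = -3.
Column maxima: Hold → 7, Counter → 4; minimax = 4.
-3 ≠ 4, so no pure-strategy equilibrium exists.

No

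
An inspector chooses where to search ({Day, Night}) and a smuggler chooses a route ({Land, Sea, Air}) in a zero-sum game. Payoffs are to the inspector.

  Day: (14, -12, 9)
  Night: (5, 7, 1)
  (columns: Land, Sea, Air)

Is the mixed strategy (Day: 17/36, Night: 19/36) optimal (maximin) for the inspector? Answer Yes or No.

Against Land this mix gives (17/36)·14 + (19/36)·5 = 37/4.
Against Sea this mix gives (17/36)·(-12) + (19/36)·7 = -71/36.
Against Air this mix gives (17/36)·9 + (19/36)·1 = 43/9.
The smuggler will play Sea, holding the inspector to -71/36. Shifting weight toward the row that does better against Sea would raise this floor (the equalizing mix achieves 25/9 against both Sea and Air), so the proposed strategy is not optimal.

No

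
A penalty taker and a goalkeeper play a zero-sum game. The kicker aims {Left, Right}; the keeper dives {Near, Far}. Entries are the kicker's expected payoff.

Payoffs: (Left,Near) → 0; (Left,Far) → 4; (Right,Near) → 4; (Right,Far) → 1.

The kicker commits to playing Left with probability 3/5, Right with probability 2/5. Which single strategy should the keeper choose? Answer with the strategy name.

If the keeper plays Near, the kicker's expected payoff is (3/5)·0 + (2/5)·4 = 8/5.
If the keeper plays Far, the kicker's expected payoff is (3/5)·4 + (2/5)·1 = 14/5.
The keeper minimizes the kicker's payoff; the smallest is 8/5, so the best response is Near.

Near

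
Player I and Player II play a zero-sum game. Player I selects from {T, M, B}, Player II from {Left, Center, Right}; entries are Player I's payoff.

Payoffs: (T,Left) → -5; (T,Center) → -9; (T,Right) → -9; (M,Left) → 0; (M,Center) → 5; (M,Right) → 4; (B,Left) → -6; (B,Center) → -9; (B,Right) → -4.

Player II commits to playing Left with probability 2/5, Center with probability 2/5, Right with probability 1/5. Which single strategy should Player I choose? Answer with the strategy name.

Expected payoff of T: (2/5)·(-5) + (2/5)·(-9) + (1/5)·(-9) = -37/5.
Expected payoff of M: (2/5)·0 + (2/5)·5 + (1/5)·4 = 14/5.
Expected payoff of B: (2/5)·(-6) + (2/5)·(-9) + (1/5)·(-4) = -34/5.
The largest is 14/5, so Player I's best response is M.

M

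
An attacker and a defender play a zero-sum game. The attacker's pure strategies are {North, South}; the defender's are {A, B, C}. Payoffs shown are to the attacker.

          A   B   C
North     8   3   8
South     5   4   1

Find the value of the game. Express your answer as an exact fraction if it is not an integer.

29/8

Row minima: North → 3, South → 1; maximin = 3.
Column maxima: A → 8, B → 4, C → 8; minimax = 4.
3 ≠ 4, so there is no saddle point; optimal play is mixed.
A is strictly dominated by B (it gives the attacker strictly more in every row), so the defender never plays it.
On the remaining 2×2 (North, South vs B, C):
Let the attacker play North with probability p. Expected payoff against B: 3p + 4(1−p) = −p + 4; against C: 8p + 1(1−p) = 7p + 1.
Setting these equal: −p + 4 = 7p + 1 ⇒ −8p = -3 ⇒ p = 3/8, and the value is (-1)·(3/8) + 4 = 29/8.
For the defender: with q = P(B), equating North's and South's payoffs gives −5q + 8 = 3q + 1 ⇒ q = 7/8.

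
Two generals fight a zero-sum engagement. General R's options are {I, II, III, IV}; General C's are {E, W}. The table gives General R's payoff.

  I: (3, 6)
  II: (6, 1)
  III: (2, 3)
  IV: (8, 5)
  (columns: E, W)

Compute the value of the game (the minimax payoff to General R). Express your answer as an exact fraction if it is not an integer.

11/2

Row minima: I → 3, II → 1, III → 2, IV → 5; maximin = 5.
Column maxima: E → 8, W → 6; minimax = 6.
5 ≠ 6, so there is no saddle point; optimal play is mixed.
II is strictly dominated by IV, so General R never plays it.
III is strictly dominated by I, so General R never plays it.
On the remaining 2×2 (I, IV vs E, W):
Let General R play I with probability p. Expected payoff against E: 3p + 8(1−p) = −5p + 8; against W: 6p + 5(1−p) = p + 5.
Setting these equal: −5p + 8 = p + 5 ⇒ −6p = -3 ⇒ p = 1/2, and the value is (-5)·(1/2) + 8 = 11/2.
For General C: with q = P(E), equating I's and IV's payoffs gives −3q + 6 = 3q + 5 ⇒ q = 1/6.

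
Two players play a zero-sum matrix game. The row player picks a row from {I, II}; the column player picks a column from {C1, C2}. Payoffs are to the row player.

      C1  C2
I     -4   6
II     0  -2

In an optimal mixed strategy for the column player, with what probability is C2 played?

1/3

Row minima: I → -4, II → -2; maximin = -2.
Column maxima: C1 → 0, C2 → 6; minimax = 0.
-2 ≠ 0, so there is no saddle point; optimal play is mixed.
Let the row player play I with probability p. Expected payoff against C1: (-4)p + 0(1−p) = −4p; against C2: 6p + (-2)(1−p) = 8p − 2.
Setting these equal: −4p = 8p − 2 ⇒ −12p = -2 ⇒ p = 1/6, and the value is (-4)·(1/6) = -2/3.
For the column player: with q = P(C1), equating I's and II's payoffs gives −10q + 6 = 2q − 2 ⇒ q = 2/3.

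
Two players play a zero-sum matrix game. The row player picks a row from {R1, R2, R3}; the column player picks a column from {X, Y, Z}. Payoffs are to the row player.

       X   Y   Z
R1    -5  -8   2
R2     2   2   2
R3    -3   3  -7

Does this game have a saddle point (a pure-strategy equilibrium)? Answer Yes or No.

Row minima: R1 → -8, R2 → 2, R3 → -7; maximin = 2.
Column maxima: X → 2, Y → 3, Z → 2; minimax = 2.
maximin = minimax = 2, so a saddle point exists.

Yes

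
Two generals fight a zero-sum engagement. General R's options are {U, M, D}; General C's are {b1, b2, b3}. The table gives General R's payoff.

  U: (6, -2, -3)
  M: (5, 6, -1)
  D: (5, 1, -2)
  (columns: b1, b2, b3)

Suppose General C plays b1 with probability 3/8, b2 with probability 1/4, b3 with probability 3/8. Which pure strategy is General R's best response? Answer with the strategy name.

M

Expected payoff of U: (3/8)·6 + (1/4)·(-2) + (3/8)·(-3) = 5/8.
Expected payoff of M: (3/8)·5 + (1/4)·6 + (3/8)·(-1) = 3.
Expected payoff of D: (3/8)·5 + (1/4)·1 + (3/8)·(-2) = 11/8.
The largest is 3, so General R's best response is M.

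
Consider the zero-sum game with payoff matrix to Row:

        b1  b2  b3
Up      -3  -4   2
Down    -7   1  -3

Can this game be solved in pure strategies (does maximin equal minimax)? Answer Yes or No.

Row minima: Up → -4, Down → -7; maximin = -4.
Column maxima: b1 → -3, b2 → 1, b3 → 2; minimax = -3.
-4 ≠ -3, so no pure-strategy equilibrium exists.

No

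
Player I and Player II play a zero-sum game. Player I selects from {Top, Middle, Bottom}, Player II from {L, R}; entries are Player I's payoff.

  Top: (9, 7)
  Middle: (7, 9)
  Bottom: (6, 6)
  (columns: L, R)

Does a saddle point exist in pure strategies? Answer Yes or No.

No

Row minima: Top → 7, Middle → 7, Bottom → 6; maximin = 7.
Column maxima: L → 9, R → 9; minimax = 9.
7 ≠ 9, so no pure-strategy equilibrium exists.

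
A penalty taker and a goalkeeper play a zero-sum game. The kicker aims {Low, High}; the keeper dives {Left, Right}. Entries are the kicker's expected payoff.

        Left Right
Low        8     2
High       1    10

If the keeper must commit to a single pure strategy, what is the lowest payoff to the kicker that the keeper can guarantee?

Column maxima: Left → 8, Right → 10.
The smallest of these is 8.

8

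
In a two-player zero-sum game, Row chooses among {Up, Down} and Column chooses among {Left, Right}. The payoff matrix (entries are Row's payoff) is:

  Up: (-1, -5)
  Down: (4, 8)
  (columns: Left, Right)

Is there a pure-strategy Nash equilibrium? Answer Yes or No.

Row minima: Up → -5, Down → 4; maximin = 4.
Column maxima: Left → 4, Right → 8; minimax = 4.
maximin = minimax = 4, so a saddle point exists.

Yes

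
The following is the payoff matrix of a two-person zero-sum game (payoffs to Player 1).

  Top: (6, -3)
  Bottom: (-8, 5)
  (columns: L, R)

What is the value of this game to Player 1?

3/11

Row minima: Top → -3, Bottom → -8; maximin = -3.
Column maxima: L → 6, R → 5; minimax = 5.
-3 ≠ 5, so there is no saddle point; optimal play is mixed.
Let Player 1 play Top with probability p. Expected payoff against L: 6p + (-8)(1−p) = 14p − 8; against R: (-3)p + 5(1−p) = −8p + 5.
Setting these equal: 14p − 8 = −8p + 5 ⇒ 22p = 13 ⇒ p = 13/22, and the value is (14)·(13/22) − 8 = 3/11.
For Player 2: with q = P(L), equating Top's and Bottom's payoffs gives 9q − 3 = −13q + 5 ⇒ q = 4/11.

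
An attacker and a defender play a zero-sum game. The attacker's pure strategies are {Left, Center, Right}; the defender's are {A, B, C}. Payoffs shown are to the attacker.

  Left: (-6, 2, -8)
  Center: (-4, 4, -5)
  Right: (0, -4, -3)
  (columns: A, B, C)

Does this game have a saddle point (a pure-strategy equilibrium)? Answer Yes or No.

No

Row minima: Left → -8, Center → -5, Right → -4; maximin = -4.
Column maxima: A → 0, B → 4, C → -3; minimax = -3.
-4 ≠ -3, so no pure-strategy equilibrium exists.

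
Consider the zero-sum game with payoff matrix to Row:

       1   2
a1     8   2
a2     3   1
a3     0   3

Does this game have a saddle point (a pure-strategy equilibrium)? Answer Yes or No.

No

Row minima: a1 → 2, a2 → 1, a3 → 0; maximin = 2.
Column maxima: 1 → 8, 2 → 3; minimax = 3.
2 ≠ 3, so no pure-strategy equilibrium exists.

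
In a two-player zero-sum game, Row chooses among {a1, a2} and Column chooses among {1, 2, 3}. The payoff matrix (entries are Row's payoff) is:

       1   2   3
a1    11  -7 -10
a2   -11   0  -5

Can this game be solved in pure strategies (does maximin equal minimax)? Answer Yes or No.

Row minima: a1 → -10, a2 → -11; maximin = -10.
Column maxima: 1 → 11, 2 → 0, 3 → -5; minimax = -5.
-10 ≠ -5, so no pure-strategy equilibrium exists.

No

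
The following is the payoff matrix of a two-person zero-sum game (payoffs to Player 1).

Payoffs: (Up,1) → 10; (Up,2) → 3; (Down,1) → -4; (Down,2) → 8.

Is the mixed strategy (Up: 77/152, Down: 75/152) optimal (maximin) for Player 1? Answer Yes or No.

No

Against 1 this mix gives (77/152)·10 + (75/152)·(-4) = 235/76.
Against 2 this mix gives (77/152)·3 + (75/152)·8 = 831/152.
Player 2 will play 1, holding Player 1 to 235/76. Shifting weight toward the row that does better against 1 would raise this floor (the equalizing mix achieves 92/19 against both 1 and 2), so the proposed strategy is not optimal.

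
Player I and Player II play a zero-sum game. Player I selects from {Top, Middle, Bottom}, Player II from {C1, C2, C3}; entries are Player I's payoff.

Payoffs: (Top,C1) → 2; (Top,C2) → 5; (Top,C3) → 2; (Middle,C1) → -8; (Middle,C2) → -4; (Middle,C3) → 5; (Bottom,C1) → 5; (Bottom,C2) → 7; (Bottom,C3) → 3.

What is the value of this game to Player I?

49/15

Row minima: Top → 2, Middle → -8, Bottom → 3; maximin = 3.
Column maxima: C1 → 5, C2 → 7, C3 → 5; minimax = 5.
3 ≠ 5, so there is no saddle point; optimal play is mixed.
Top is strictly dominated by Bottom, so Player I never plays it.
C2 is strictly dominated by C1 (it gives Player I strictly more in every row), so Player II never plays it.
On the remaining 2×2 (Middle, Bottom vs C1, C3):
Let Player I play Middle with probability p. Expected payoff against C1: (-8)p + 5(1−p) = −13p + 5; against C3: 5p + 3(1−p) = 2p + 3.
Setting these equal: −13p + 5 = 2p + 3 ⇒ −15p = -2 ⇒ p = 2/15, and the value is (-13)·(2/15) + 5 = 49/15.
For Player II: with q = P(C1), equating Middle's and Bottom's payoffs gives −13q + 5 = 2q + 3 ⇒ q = 2/15.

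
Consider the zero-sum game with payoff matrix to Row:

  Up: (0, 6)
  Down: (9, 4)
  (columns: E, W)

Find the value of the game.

Row minima: Up → 0, Down → 4; maximin = 4.
Column maxima: E → 9, W → 6; minimax = 6.
4 ≠ 6, so there is no saddle point; optimal play is mixed.
Let Row play Up with probability p. Expected payoff against E: 0p + 9(1−p) = −9p + 9; against W: 6p + 4(1−p) = 2p + 4.
Setting these equal: −9p + 9 = 2p + 4 ⇒ −11p = -5 ⇒ p = 5/11, and the value is (-9)·(5/11) + 9 = 54/11.
For Column: with q = P(E), equating Up's and Down's payoffs gives −6q + 6 = 5q + 4 ⇒ q = 2/11.

54/11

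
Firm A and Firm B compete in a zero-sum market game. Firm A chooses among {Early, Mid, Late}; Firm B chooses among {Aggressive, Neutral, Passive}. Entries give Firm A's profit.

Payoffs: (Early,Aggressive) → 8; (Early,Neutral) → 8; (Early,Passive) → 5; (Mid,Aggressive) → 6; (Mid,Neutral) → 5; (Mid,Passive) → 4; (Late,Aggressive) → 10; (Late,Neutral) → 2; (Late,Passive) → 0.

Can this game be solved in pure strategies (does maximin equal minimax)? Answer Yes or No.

Row minima: Early → 5, Mid → 4, Late → 0; maximin = 5.
Column maxima: Aggressive → 10, Neutral → 8, Passive → 5; minimax = 5.
maximin = minimax = 5, so a saddle point exists.

Yes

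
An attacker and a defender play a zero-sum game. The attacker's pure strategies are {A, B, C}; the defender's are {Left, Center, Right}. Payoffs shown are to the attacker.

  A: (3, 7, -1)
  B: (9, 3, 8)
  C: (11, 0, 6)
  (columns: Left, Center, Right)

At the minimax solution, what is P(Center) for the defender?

9/13

Row minima: A → -1, B → 3, C → 0; maximin = 3.
Column maxima: Left → 11, Center → 7, Right → 8; minimax = 7.
3 ≠ 7, so there is no saddle point; optimal play is mixed.
Left is strictly dominated by Right (it gives the attacker strictly more in every row), so the defender never plays it.
With Left eliminated, C is strictly dominated by B (B gives the attacker strictly more in every remaining column), so the attacker never plays it.
On the remaining 2×2 (A, B vs Center, Right):
Let the attacker play A with probability p. Expected payoff against Center: 7p + 3(1−p) = 4p + 3; against Right: (-1)p + 8(1−p) = −9p + 8.
Setting these equal: 4p + 3 = −9p + 8 ⇒ 13p = 5 ⇒ p = 5/13, and the value is (4)·(5/13) + 3 = 59/13.
For the defender: with q = P(Center), equating A's and B's payoffs gives 8q − 1 = −5q + 8 ⇒ q = 9/13.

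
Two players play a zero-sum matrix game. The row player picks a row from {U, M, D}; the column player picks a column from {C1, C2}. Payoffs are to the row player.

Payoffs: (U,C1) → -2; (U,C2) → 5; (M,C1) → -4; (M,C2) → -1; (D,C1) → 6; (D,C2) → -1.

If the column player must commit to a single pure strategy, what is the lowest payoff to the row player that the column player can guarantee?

5

Column maxima: C1 → 6, C2 → 5.
The smallest of these is 5.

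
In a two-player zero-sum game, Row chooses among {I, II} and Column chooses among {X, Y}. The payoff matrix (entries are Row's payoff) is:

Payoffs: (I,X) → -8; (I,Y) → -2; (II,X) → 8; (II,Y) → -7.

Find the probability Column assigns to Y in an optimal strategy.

Row minima: I → -8, II → -7; maximin = -7.
Column maxima: X → 8, Y → -2; minimax = -2.
-7 ≠ -2, so there is no saddle point; optimal play is mixed.
Let Row play I with probability p. Expected payoff against X: (-8)p + 8(1−p) = −16p + 8; against Y: (-2)p + (-7)(1−p) = 5p − 7.
Setting these equal: −16p + 8 = 5p − 7 ⇒ −21p = -15 ⇒ p = 5/7, and the value is (-16)·(5/7) + 8 = -24/7.
For Column: with q = P(X), equating I's and II's payoffs gives −6q − 2 = 15q − 7 ⇒ q = 5/21.

16/21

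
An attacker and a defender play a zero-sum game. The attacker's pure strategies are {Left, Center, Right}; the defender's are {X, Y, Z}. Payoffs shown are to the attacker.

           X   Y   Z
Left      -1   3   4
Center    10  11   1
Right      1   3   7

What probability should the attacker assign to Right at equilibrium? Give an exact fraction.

3/5

Row minima: Left → -1, Center → 1, Right → 1; maximin = 1.
Column maxima: X → 10, Y → 11, Z → 7; minimax = 7.
1 ≠ 7, so there is no saddle point; optimal play is mixed.
Y is strictly dominated by X (it gives the attacker strictly more in every row), so the defender never plays it.
With Y eliminated, Left is strictly dominated by Right (Right gives the attacker strictly more in every remaining column), so the attacker never plays it.
On the remaining 2×2 (Center, Right vs X, Z):
Let the attacker play Center with probability p. Expected payoff against X: 10p + 1(1−p) = 9p + 1; against Z: 1p + 7(1−p) = −6p + 7.
Setting these equal: 9p + 1 = −6p + 7 ⇒ 15p = 6 ⇒ p = 2/5, and the value is (9)·(2/5) + 1 = 23/5.
For the defender: with q = P(X), equating Center's and Right's payoffs gives 9q + 1 = −6q + 7 ⇒ q = 2/5.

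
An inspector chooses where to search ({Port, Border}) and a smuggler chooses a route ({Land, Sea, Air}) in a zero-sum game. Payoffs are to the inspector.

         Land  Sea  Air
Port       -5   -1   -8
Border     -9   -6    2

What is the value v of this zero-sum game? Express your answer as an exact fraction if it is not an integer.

-41/7

Row minima: Port → -8, Border → -9; maximin = -8.
Column maxima: Land → -5, Sea → -1, Air → 2; minimax = -5.
-8 ≠ -5, so there is no saddle point; optimal play is mixed.
Sea is strictly dominated by Land (it gives the inspector strictly more in every row), so the smuggler never plays it.
On the remaining 2×2 (Port, Border vs Land, Air):
Let the inspector play Port with probability p. Expected payoff against Land: (-5)p + (-9)(1−p) = 4p − 9; against Air: (-8)p + 2(1−p) = −10p + 2.
Setting these equal: 4p − 9 = −10p + 2 ⇒ 14p = 11 ⇒ p = 11/14, and the value is (4)·(11/14) − 9 = -41/7.
For the smuggler: with q = P(Land), equating Port's and Border's payoffs gives 3q − 8 = −11q + 2 ⇒ q = 5/7.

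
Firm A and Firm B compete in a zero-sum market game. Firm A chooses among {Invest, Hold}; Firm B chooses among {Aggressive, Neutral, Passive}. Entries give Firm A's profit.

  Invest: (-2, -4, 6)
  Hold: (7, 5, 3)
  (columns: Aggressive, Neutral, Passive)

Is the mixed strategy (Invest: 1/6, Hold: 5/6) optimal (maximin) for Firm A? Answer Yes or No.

Yes

Against Aggressive this mix gives (1/6)·(-2) + (5/6)·7 = 11/2.
Against Neutral this mix gives (1/6)·(-4) + (5/6)·5 = 7/2.
Against Passive this mix gives (1/6)·6 + (5/6)·3 = 7/2.
All of Firm B's active replies (Neutral, Passive) yield 7/2, and no column does worse for Firm A. The mix makes Firm B indifferent and guarantees 7/2, so it is optimal.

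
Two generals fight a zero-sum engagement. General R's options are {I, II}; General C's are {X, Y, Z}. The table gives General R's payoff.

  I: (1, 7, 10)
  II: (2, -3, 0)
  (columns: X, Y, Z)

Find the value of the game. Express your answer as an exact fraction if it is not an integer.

Row minima: I → 1, II → -3; maximin = 1.
Column maxima: X → 2, Y → 7, Z → 10; minimax = 2.
1 ≠ 2, so there is no saddle point; optimal play is mixed.
Z is strictly dominated by Y (it gives General R strictly more in every row), so General C never plays it.
On the remaining 2×2 (I, II vs X, Y):
Let General R play I with probability p. Expected payoff against X: 1p + 2(1−p) = −p + 2; against Y: 7p + (-3)(1−p) = 10p − 3.
Setting these equal: −p + 2 = 10p − 3 ⇒ −11p = -5 ⇒ p = 5/11, and the value is (-1)·(5/11) + 2 = 17/11.
For General C: with q = P(X), equating I's and II's payoffs gives −6q + 7 = 5q − 3 ⇒ q = 10/11.

17/11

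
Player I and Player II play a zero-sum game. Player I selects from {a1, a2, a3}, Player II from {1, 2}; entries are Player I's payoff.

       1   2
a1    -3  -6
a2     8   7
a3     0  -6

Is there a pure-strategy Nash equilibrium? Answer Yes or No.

Yes

Row minima: a1 → -6, a2 → 7, a3 → -6; maximin = 7.
Column maxima: 1 → 8, 2 → 7; minimax = 7.
maximin = minimax = 7, so a saddle point exists.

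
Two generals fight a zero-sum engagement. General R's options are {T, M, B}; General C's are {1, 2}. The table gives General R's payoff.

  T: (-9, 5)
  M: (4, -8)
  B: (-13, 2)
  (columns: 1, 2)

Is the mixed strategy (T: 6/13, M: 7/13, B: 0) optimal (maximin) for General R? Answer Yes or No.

Yes

Against 1 this mix gives (6/13)·(-9) + (7/13)·4 = -2.
Against 2 this mix gives (6/13)·5 + (7/13)·(-8) = -2.
All of General C's active replies (1, 2) yield -2, and no column does worse for General R. The mix makes General C indifferent and guarantees -2, so it is optimal.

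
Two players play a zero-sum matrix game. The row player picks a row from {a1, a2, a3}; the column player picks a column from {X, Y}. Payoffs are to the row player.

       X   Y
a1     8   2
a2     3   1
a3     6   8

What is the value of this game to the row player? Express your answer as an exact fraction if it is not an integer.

13/2

Row minima: a1 → 2, a2 → 1, a3 → 6; maximin = 6.
Column maxima: X → 8, Y → 8; minimax = 8.
6 ≠ 8, so there is no saddle point; optimal play is mixed.
a2 is strictly dominated by a1, so the row player never plays it.
On the remaining 2×2 (a1, a3 vs X, Y):
Let the row player play a1 with probability p. Expected payoff against X: 8p + 6(1−p) = 2p + 6; against Y: 2p + 8(1−p) = −6p + 8.
Setting these equal: 2p + 6 = −6p + 8 ⇒ 8p = 2 ⇒ p = 1/4, and the value is (2)·(1/4) + 6 = 13/2.
For the column player: with q = P(X), equating a1's and a3's payoffs gives 6q + 2 = −2q + 8 ⇒ q = 3/4.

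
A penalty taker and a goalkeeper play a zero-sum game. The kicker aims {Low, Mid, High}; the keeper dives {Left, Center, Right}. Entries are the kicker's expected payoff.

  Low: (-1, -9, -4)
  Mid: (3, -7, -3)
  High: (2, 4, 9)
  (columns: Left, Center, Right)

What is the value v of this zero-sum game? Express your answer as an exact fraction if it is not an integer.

Row minima: Low → -9, Mid → -7, High → 2; maximin = 2.
Column maxima: Left → 3, Center → 4, Right → 9; minimax = 3.
2 ≠ 3, so there is no saddle point; optimal play is mixed.
Low is strictly dominated by Mid, so the kicker never plays it.
Right is strictly dominated by Center (it gives the kicker strictly more in every row), so the keeper never plays it.
On the remaining 2×2 (Mid, High vs Left, Center):
Let the kicker play Mid with probability p. Expected payoff against Left: 3p + 2(1−p) = p + 2; against Center: (-7)p + 4(1−p) = −11p + 4.
Setting these equal: p + 2 = −11p + 4 ⇒ 12p = 2 ⇒ p = 1/6, and the value is (1)·(1/6) + 2 = 13/6.
For the keeper: with q = P(Left), equating Mid's and High's payoffs gives 10q − 7 = −2q + 4 ⇒ q = 11/12.

13/6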